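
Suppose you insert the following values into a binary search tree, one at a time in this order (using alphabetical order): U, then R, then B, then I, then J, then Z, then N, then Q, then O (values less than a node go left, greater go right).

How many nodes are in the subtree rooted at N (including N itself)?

Resulting structure (node: left, right):
  U: L=R, R=Z
  R: L=B, R=–
  B: L=–, R=I
  I: L=–, R=J
  J: L=–, R=N
  Z: L=–, R=–
  N: L=–, R=Q
  Q: L=O, R=–
  O: L=–, R=–

Subtree rooted at N contains: N, Q, O — 3 nodes.

3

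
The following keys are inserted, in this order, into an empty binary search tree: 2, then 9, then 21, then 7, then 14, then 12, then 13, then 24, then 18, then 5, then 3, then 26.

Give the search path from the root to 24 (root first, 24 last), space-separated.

Insert 2: tree is empty, so 2 becomes the root.
Insert 9: 9 > 2 → go right. Place as right child of 2.
Insert 21: 21 > 2 → go right; 21 > 9 → go right. Place as right child of 9.
Insert 7: 7 > 2 → go right; 7 < 9 → go left. Place as left child of 9.
Insert 14: 14 > 2 → go right; 14 > 9 → go right; 14 < 21 → go left. Place as left child of 21.
Insert 12: 12 > 2 → go right; 12 > 9 → go right; 12 < 21 → go left; 12 < 14 → go left. Place as left child of 14.
Insert 13: 13 > 2 → go right; 13 > 9 → go right; 13 < 21 → go left; 13 < 14 → go left; 13 > 12 → go right. Place as right child of 12.
Insert 24: 24 > 2 → go right; 24 > 9 → go right; 24 > 21 → go right. Place as right child of 21.
Insert 18: 18 > 2 → go right; 18 > 9 → go right; 18 < 21 → go left; 18 > 14 → go right. Place as right child of 14.
Insert 5: 5 > 2 → go right; 5 < 9 → go left; 5 < 7 → go left. Place as left child of 7.
Insert 3: 3 > 2 → go right; 3 < 9 → go left; 3 < 7 → go left; 3 < 5 → go left. Place as left child of 5.
Insert 26: 26 > 2 → go right; 26 > 9 → go right; 26 > 21 → go right; 26 > 24 → go right. Place as right child of 24.

2 9 21 24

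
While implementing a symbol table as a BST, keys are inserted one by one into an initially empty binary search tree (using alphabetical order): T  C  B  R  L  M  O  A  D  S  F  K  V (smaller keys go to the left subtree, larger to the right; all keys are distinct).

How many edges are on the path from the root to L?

3

Insert T: tree is empty, so T becomes the root.
Insert C: C < T → go left. Place as left child of T.
Insert B: B < T → go left; B < C → go left. Place as left child of C.
Insert R: R < T → go left; R > C → go right. Place as right child of C.
Insert L: L < T → go left; L > C → go right; L < R → go left. Place as left child of R.
Insert M: M < T → go left; M > C → go right; M < R → go left; M > L → go right. Place as right child of L.
Insert O: O < T → go left; O > C → go right; O < R → go left; O > L → go right; O > M → go right. Place as right child of M.
Insert A: A < T → go left; A < C → go left; A < B → go left. Place as left child of B.
Insert D: D < T → go left; D > C → go right; D < R → go left; D < L → go left. Place as left child of L.
Insert S: S < T → go left; S > C → go right; S > R → go right. Place as right child of R.
Insert F: F < T → go left; F > C → go right; F < R → go left; F < L → go left; F > D → go right. Place as right child of D.
Insert K: K < T → go left; K > C → go right; K < R → go left; K < L → go left; K > D → go right; K > F → go right. Place as right child of F.
Insert V: V > T → go right. Place as right child of T.

Path to L: T → C → R → L, which is 3 edges.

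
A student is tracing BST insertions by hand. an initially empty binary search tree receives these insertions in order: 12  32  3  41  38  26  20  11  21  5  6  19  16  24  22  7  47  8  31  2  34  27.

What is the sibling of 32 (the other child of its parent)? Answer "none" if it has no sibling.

Resulting structure (node: left, right):
  12: L=3, R=32
  32: L=26, R=41
  3: L=2, R=11
  41: L=38, R=47
  38: L=34, R=–
  26: L=20, R=31
  20: L=19, R=21
  11: L=5, R=–
  21: L=–, R=24
  5: L=–, R=6
  6: L=–, R=7
  19: L=16, R=–
  16: L=–, R=–
  24: L=22, R=–
  22: L=–, R=–
  7: L=–, R=8
  47: L=–, R=–
  8: L=–, R=–
  31: L=27, R=–
  2: L=–, R=–
  34: L=–, R=–
  27: L=–, R=–

32's parent is 12; the other child of 12 is 3.

3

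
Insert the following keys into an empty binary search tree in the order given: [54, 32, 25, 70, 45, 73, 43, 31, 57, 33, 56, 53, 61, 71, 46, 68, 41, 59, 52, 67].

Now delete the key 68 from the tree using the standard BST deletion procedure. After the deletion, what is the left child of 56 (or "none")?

none

Resulting structure (node: left, right):
  54: L=32, R=70
  32: L=25, R=45
  25: L=–, R=31
  70: L=57, R=73
  45: L=43, R=53
  73: L=71, R=–
  43: L=33, R=–
  31: L=–, R=–
  57: L=56, R=61
  33: L=–, R=41
  56: L=–, R=–
  53: L=46, R=–
  61: L=59, R=68
  71: L=–, R=–
  46: L=–, R=52
  68: L=67, R=–
  41: L=–, R=–
  59: L=–, R=–
  52: L=–, R=–
  67: L=–, R=–

Delete 68 (at most one child — splice it out).
After deletion, 56's left child: none.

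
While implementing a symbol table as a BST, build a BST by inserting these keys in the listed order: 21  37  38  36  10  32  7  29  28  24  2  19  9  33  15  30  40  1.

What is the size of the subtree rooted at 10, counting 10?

7

21: root
37: right child of 21 (depth 1)
38: right child of 37 (depth 2)
36: left child of 37 (depth 2)
10: left child of 21 (depth 1)
32: left child of 36 (depth 3)
7: left child of 10 (depth 2)
29: left child of 32 (depth 4)
28: left child of 29 (depth 5)
24: left child of 28 (depth 6)
2: left child of 7 (depth 3)
19: right child of 10 (depth 2)
9: right child of 7 (depth 3)
33: right child of 32 (depth 4)
15: left child of 19 (depth 3)
30: right child of 29 (depth 5)
40: right child of 38 (depth 3)
1: left child of 2 (depth 4)

Subtree rooted at 10 contains: 10, 7, 2, 1, 9, 19, 15 — 7 nodes.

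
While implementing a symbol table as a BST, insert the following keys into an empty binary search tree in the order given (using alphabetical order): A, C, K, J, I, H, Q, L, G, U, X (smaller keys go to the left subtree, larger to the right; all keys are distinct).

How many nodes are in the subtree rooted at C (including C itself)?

10

Insert A: tree is empty, so A becomes the root.
Insert C: C > A → go right. Place as right child of A.
Insert K: K > A → go right; K > C → go right. Place as right child of C.
Insert J: J > A → go right; J > C → go right; J < K → go left. Place as left child of K.
Insert I: I > A → go right; I > C → go right; I < K → go left; I < J → go left. Place as left child of J.
Insert H: H > A → go right; H > C → go right; H < K → go left; H < J → go left; H < I → go left. Place as left child of I.
Insert Q: Q > A → go right; Q > C → go right; Q > K → go right. Place as right child of K.
Insert L: L > A → go right; L > C → go right; L > K → go right; L < Q → go left. Place as left child of Q.
Insert G: G > A → go right; G > C → go right; G < K → go left; G < J → go left; G < I → go left; G < H → go left. Place as left child of H.
Insert U: U > A → go right; U > C → go right; U > K → go right; U > Q → go right. Place as right child of Q.
Insert X: X > A → go right; X > C → go right; X > K → go right; X > Q → go right; X > U → go right. Place as right child of U.

Subtree rooted at C contains: C, K, J, I, H, G, Q, L, U, X — 10 nodes.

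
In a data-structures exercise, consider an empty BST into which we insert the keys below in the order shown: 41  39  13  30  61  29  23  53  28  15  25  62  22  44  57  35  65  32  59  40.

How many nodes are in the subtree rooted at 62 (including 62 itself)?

2

Insert 41: tree is empty, so 41 becomes the root.
Insert 39: 39 < 41 → go left. Place as left child of 41.
Insert 13: 13 < 41 → go left; 13 < 39 → go left. Place as left child of 39.
Insert 30: 30 < 41 → go left; 30 < 39 → go left; 30 > 13 → go right. Place as right child of 13.
Insert 61: 61 > 41 → go right. Place as right child of 41.
Insert 29: 29 < 41 → go left; 29 < 39 → go left; 29 > 13 → go right; 29 < 30 → go left. Place as left child of 30.
Insert 23: 23 < 41 → go left; 23 < 39 → go left; 23 > 13 → go right; 23 < 30 → go left; 23 < 29 → go left. Place as left child of 29.
Insert 53: 53 > 41 → go right; 53 < 61 → go left. Place as left child of 61.
Insert 28: 28 < 41 → go left; 28 < 39 → go left; 28 > 13 → go right; 28 < 30 → go left; 28 < 29 → go left; 28 > 23 → go right. Place as right child of 23.
Insert 15: 15 < 41 → go left; 15 < 39 → go left; 15 > 13 → go right; 15 < 30 → go left; 15 < 29 → go left; 15 < 23 → go left. Place as left child of 23.
Insert 25: 25 < 41 → go left; 25 < 39 → go left; 25 > 13 → go right; 25 < 30 → go left; 25 < 29 → go left; 25 > 23 → go right; 25 < 28 → go left. Place as left child of 28.
Insert 62: 62 > 41 → go right; 62 > 61 → go right. Place as right child of 61.
Insert 22: 22 < 41 → go left; 22 < 39 → go left; 22 > 13 → go right; 22 < 30 → go left; 22 < 29 → go left; 22 < 23 → go left; 22 > 15 → go right. Place as right child of 15.
Insert 44: 44 > 41 → go right; 44 < 61 → go left; 44 < 53 → go left. Place as left child of 53.
Insert 57: 57 > 41 → go right; 57 < 61 → go left; 57 > 53 → go right. Place as right child of 53.
Insert 35: 35 < 41 → go left; 35 < 39 → go left; 35 > 13 → go right; 35 > 30 → go right. Place as right child of 30.
Insert 65: 65 > 41 → go right; 65 > 61 → go right; 65 > 62 → go right. Place as right child of 62.
Insert 32: 32 < 41 → go left; 32 < 39 → go left; 32 > 13 → go right; 32 > 30 → go right; 32 < 35 → go left. Place as left child of 35.
Insert 59: 59 > 41 → go right; 59 < 61 → go left; 59 > 53 → go right; 59 > 57 → go right. Place as right child of 57.
Insert 40: 40 < 41 → go left; 40 > 39 → go right. Place as right child of 39.

Subtree rooted at 62 contains: 62, 65 — 2 nodes.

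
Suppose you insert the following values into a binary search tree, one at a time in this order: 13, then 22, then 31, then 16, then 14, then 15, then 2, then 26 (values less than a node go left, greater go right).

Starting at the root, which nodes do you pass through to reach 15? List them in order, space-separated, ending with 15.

Insert 13: tree is empty, so 13 becomes the root.
Insert 22: 22 > 13 → go right. Place as right child of 13.
Insert 31: 31 > 13 → go right; 31 > 22 → go right. Place as right child of 22.
Insert 16: 16 > 13 → go right; 16 < 22 → go left. Place as left child of 22.
Insert 14: 14 > 13 → go right; 14 < 22 → go left; 14 < 16 → go left. Place as left child of 16.
Insert 15: 15 > 13 → go right; 15 < 22 → go left; 15 < 16 → go left; 15 > 14 → go right. Place as right child of 14.
Insert 2: 2 < 13 → go left. Place as left child of 13.
Insert 26: 26 > 13 → go right; 26 > 22 → go right; 26 < 31 → go left. Place as left child of 31.

13 22 16 14 15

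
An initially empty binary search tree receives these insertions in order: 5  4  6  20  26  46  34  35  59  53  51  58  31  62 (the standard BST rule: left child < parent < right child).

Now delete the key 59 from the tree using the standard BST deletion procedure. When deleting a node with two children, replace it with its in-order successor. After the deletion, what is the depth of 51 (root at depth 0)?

Insert 5: tree is empty, so 5 becomes the root.
Insert 4: 4 < 5 → go left. Place as left child of 5.
Insert 6: 6 > 5 → go right. Place as right child of 5.
Insert 20: 20 > 5 → go right; 20 > 6 → go right. Place as right child of 6.
Insert 26: 26 > 5 → go right; 26 > 6 → go right; 26 > 20 → go right. Place as right child of 20.
Insert 46: 46 > 5 → go right; 46 > 6 → go right; 46 > 20 → go right; 46 > 26 → go right. Place as right child of 26.
Insert 34: 34 > 5 → go right; 34 > 6 → go right; 34 > 20 → go right; 34 > 26 → go right; 34 < 46 → go left. Place as left child of 46.
Insert 35: 35 > 5 → go right; 35 > 6 → go right; 35 > 20 → go right; 35 > 26 → go right; 35 < 46 → go left; 35 > 34 → go right. Place as right child of 34.
Insert 59: 59 > 5 → go right; 59 > 6 → go right; 59 > 20 → go right; 59 > 26 → go right; 59 > 46 → go right. Place as right child of 46.
Insert 53: 53 > 5 → go right; 53 > 6 → go right; 53 > 20 → go right; 53 > 26 → go right; 53 > 46 → go right; 53 < 59 → go left. Place as left child of 59.
Insert 51: 51 > 5 → go right; 51 > 6 → go right; 51 > 20 → go right; 51 > 26 → go right; 51 > 46 → go right; 51 < 59 → go left; 51 < 53 → go left. Place as left child of 53.
Insert 58: 58 > 5 → go right; 58 > 6 → go right; 58 > 20 → go right; 58 > 26 → go right; 58 > 46 → go right; 58 < 59 → go left; 58 > 53 → go right. Place as right child of 53.
Insert 31: 31 > 5 → go right; 31 > 6 → go right; 31 > 20 → go right; 31 > 26 → go right; 31 < 46 → go left; 31 < 34 → go left. Place as left child of 34.
Insert 62: 62 > 5 → go right; 62 > 6 → go right; 62 > 20 → go right; 62 > 26 → go right; 62 > 46 → go right; 62 > 59 → go right. Place as right child of 59.

Delete 59 (two children — replace with in-order successor).
After deletion, path to 51: 5 → 6 → 20 → 26 → 46 → 62 → 53 → 51.

7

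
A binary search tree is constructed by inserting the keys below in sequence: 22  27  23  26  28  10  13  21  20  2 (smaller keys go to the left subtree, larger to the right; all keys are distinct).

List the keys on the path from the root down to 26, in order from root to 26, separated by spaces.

Insert 22: tree is empty, so 22 becomes the root.
Insert 27: 27 > 22 → go right. Place as right child of 22.
Insert 23: 23 > 22 → go right; 23 < 27 → go left. Place as left child of 27.
Insert 26: 26 > 22 → go right; 26 < 27 → go left; 26 > 23 → go right. Place as right child of 23.
Insert 28: 28 > 22 → go right; 28 > 27 → go right. Place as right child of 27.
Insert 10: 10 < 22 → go left. Place as left child of 22.
Insert 13: 13 < 22 → go left; 13 > 10 → go right. Place as right child of 10.
Insert 21: 21 < 22 → go left; 21 > 10 → go right; 21 > 13 → go right. Place as right child of 13.
Insert 20: 20 < 22 → go left; 20 > 10 → go right; 20 > 13 → go right; 20 < 21 → go left. Place as left child of 21.
Insert 2: 2 < 22 → go left; 2 < 10 → go left. Place as left child of 10.

22 27 23 26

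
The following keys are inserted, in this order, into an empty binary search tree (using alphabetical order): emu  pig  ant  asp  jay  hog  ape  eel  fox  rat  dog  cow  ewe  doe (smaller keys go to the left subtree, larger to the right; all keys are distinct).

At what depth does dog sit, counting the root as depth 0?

Insert emu: tree is empty, so emu becomes the root.
Insert pig: pig > emu → go right. Place as right child of emu.
Insert ant: ant < emu → go left. Place as left child of emu.
Insert asp: asp < emu → go left; asp > ant → go right. Place as right child of ant.
Insert jay: jay > emu → go right; jay < pig → go left. Place as left child of pig.
Insert hog: hog > emu → go right; hog < pig → go left; hog < jay → go left. Place as left child of jay.
Insert ape: ape < emu → go left; ape > ant → go right; ape < asp → go left. Place as left child of asp.
Insert eel: eel < emu → go left; eel > ant → go right; eel > asp → go right. Place as right child of asp.
Insert fox: fox > emu → go right; fox < pig → go left; fox < jay → go left; fox < hog → go left. Place as left child of hog.
Insert rat: rat > emu → go right; rat > pig → go right. Place as right child of pig.
Insert dog: dog < emu → go left; dog > ant → go right; dog > asp → go right; dog < eel → go left. Place as left child of eel.
Insert cow: cow < emu → go left; cow > ant → go right; cow > asp → go right; cow < eel → go left; cow < dog → go left. Place as left child of dog.
Insert ewe: ewe > emu → go right; ewe < pig → go left; ewe < jay → go left; ewe < hog → go left; ewe < fox → go left. Place as left child of fox.
Insert doe: doe < emu → go left; doe > ant → go right; doe > asp → go right; doe < eel → go left; doe < dog → go left; doe > cow → go right. Place as right child of cow.

Path to dog: emu → ant → asp → eel → dog, which is 4 edges.

4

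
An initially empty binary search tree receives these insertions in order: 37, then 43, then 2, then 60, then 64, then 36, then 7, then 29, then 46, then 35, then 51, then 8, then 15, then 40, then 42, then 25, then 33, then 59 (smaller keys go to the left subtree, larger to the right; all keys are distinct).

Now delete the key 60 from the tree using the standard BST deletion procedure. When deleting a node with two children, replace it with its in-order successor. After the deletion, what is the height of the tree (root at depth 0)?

Insert 37: tree is empty, so 37 becomes the root.
Insert 43: 43 > 37 → go right. Place as right child of 37.
Insert 2: 2 < 37 → go left. Place as left child of 37.
Insert 60: 60 > 37 → go right; 60 > 43 → go right. Place as right child of 43.
Insert 64: 64 > 37 → go right; 64 > 43 → go right; 64 > 60 → go right. Place as right child of 60.
Insert 36: 36 < 37 → go left; 36 > 2 → go right. Place as right child of 2.
Insert 7: 7 < 37 → go left; 7 > 2 → go right; 7 < 36 → go left. Place as left child of 36.
Insert 29: 29 < 37 → go left; 29 > 2 → go right; 29 < 36 → go left; 29 > 7 → go right. Place as right child of 7.
Insert 46: 46 > 37 → go right; 46 > 43 → go right; 46 < 60 → go left. Place as left child of 60.
Insert 35: 35 < 37 → go left; 35 > 2 → go right; 35 < 36 → go left; 35 > 7 → go right; 35 > 29 → go right. Place as right child of 29.
Insert 51: 51 > 37 → go right; 51 > 43 → go right; 51 < 60 → go left; 51 > 46 → go right. Place as right child of 46.
Insert 8: 8 < 37 → go left; 8 > 2 → go right; 8 < 36 → go left; 8 > 7 → go right; 8 < 29 → go left. Place as left child of 29.
Insert 15: 15 < 37 → go left; 15 > 2 → go right; 15 < 36 → go left; 15 > 7 → go right; 15 < 29 → go left; 15 > 8 → go right. Place as right child of 8.
Insert 40: 40 > 37 → go right; 40 < 43 → go left. Place as left child of 43.
Insert 42: 42 > 37 → go right; 42 < 43 → go left; 42 > 40 → go right. Place as right child of 40.
Insert 25: 25 < 37 → go left; 25 > 2 → go right; 25 < 36 → go left; 25 > 7 → go right; 25 < 29 → go left; 25 > 8 → go right; 25 > 15 → go right. Place as right child of 15.
Insert 33: 33 < 37 → go left; 33 > 2 → go right; 33 < 36 → go left; 33 > 7 → go right; 33 > 29 → go right; 33 < 35 → go left. Place as left child of 35.
Insert 59: 59 > 37 → go right; 59 > 43 → go right; 59 < 60 → go left; 59 > 46 → go right; 59 > 51 → go right. Place as right child of 51.

Delete 60 (two children — replace with in-order successor).
After deletion, deepest node is 25 at depth 7.

7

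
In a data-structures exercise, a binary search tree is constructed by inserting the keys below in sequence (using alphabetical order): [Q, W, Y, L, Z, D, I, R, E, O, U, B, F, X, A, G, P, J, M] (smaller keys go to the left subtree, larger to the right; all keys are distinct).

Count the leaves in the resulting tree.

8

Resulting structure (node: left, right):
  Q: L=L, R=W
  W: L=R, R=Y
  Y: L=X, R=Z
  L: L=D, R=O
  Z: L=–, R=–
  D: L=B, R=I
  I: L=E, R=J
  R: L=–, R=U
  E: L=–, R=F
  O: L=M, R=P
  U: L=–, R=–
  B: L=A, R=–
  F: L=–, R=G
  X: L=–, R=–
  A: L=–, R=–
  G: L=–, R=–
  P: L=–, R=–
  J: L=–, R=–
  M: L=–, R=–

Leaves: A, G, J, M, P, U, X, Z — 8 in total.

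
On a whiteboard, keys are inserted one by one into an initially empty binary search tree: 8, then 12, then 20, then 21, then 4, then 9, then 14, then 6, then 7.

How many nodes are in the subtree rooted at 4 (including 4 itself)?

3

Insert 8: tree is empty, so 8 becomes the root.
Insert 12: 12 > 8 → go right. Place as right child of 8.
Insert 20: 20 > 8 → go right; 20 > 12 → go right. Place as right child of 12.
Insert 21: 21 > 8 → go right; 21 > 12 → go right; 21 > 20 → go right. Place as right child of 20.
Insert 4: 4 < 8 → go left. Place as left child of 8.
Insert 9: 9 > 8 → go right; 9 < 12 → go left. Place as left child of 12.
Insert 14: 14 > 8 → go right; 14 > 12 → go right; 14 < 20 → go left. Place as left child of 20.
Insert 6: 6 < 8 → go left; 6 > 4 → go right. Place as right child of 4.
Insert 7: 7 < 8 → go left; 7 > 4 → go right; 7 > 6 → go right. Place as right child of 6.

Subtree rooted at 4 contains: 4, 6, 7 — 3 nodes.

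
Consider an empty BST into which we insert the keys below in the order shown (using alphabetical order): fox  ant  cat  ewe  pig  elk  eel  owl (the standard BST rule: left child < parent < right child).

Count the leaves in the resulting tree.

2

fox: root
ant: left child of fox (depth 1)
cat: right child of ant (depth 2)
ewe: right child of cat (depth 3)
pig: right child of fox (depth 1)
elk: left child of ewe (depth 4)
eel: left child of elk (depth 5)
owl: left child of pig (depth 2)

Leaves: eel, owl — 2 in total.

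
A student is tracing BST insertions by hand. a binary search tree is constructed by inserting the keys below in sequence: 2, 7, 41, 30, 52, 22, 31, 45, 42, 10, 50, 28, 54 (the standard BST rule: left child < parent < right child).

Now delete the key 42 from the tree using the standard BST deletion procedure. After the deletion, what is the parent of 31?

Resulting structure (node: left, right):
  2: L=–, R=7
  7: L=–, R=41
  41: L=30, R=52
  30: L=22, R=31
  52: L=45, R=54
  22: L=10, R=28
  31: L=–, R=–
  45: L=42, R=50
  42: L=–, R=–
  10: L=–, R=–
  50: L=–, R=–
  28: L=–, R=–
  54: L=–, R=–

Delete 42 (at most one child — splice it out).
After deletion, 31's parent is 30.

30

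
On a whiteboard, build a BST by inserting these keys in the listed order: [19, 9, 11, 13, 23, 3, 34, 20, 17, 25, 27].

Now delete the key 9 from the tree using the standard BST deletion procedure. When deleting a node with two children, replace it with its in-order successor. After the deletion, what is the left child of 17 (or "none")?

Insert 19: tree is empty, so 19 becomes the root.
Insert 9: 9 < 19 → go left. Place as left child of 19.
Insert 11: 11 < 19 → go left; 11 > 9 → go right. Place as right child of 9.
Insert 13: 13 < 19 → go left; 13 > 9 → go right; 13 > 11 → go right. Place as right child of 11.
Insert 23: 23 > 19 → go right. Place as right child of 19.
Insert 3: 3 < 19 → go left; 3 < 9 → go left. Place as left child of 9.
Insert 34: 34 > 19 → go right; 34 > 23 → go right. Place as right child of 23.
Insert 20: 20 > 19 → go right; 20 < 23 → go left. Place as left child of 23.
Insert 17: 17 < 19 → go left; 17 > 9 → go right; 17 > 11 → go right; 17 > 13 → go right. Place as right child of 13.
Insert 25: 25 > 19 → go right; 25 > 23 → go right; 25 < 34 → go left. Place as left child of 34.
Insert 27: 27 > 19 → go right; 27 > 23 → go right; 27 < 34 → go left; 27 > 25 → go right. Place as right child of 25.

Delete 9 (two children — replace with in-order successor).
After deletion, 17's left child: none.

none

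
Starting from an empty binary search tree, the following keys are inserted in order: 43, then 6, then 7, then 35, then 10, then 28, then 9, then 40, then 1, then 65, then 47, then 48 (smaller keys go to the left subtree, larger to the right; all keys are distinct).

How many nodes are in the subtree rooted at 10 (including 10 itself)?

Insert 43: tree is empty, so 43 becomes the root.
Insert 6: 6 < 43 → go left. Place as left child of 43.
Insert 7: 7 < 43 → go left; 7 > 6 → go right. Place as right child of 6.
Insert 35: 35 < 43 → go left; 35 > 6 → go right; 35 > 7 → go right. Place as right child of 7.
Insert 10: 10 < 43 → go left; 10 > 6 → go right; 10 > 7 → go right; 10 < 35 → go left. Place as left child of 35.
Insert 28: 28 < 43 → go left; 28 > 6 → go right; 28 > 7 → go right; 28 < 35 → go left; 28 > 10 → go right. Place as right child of 10.
Insert 9: 9 < 43 → go left; 9 > 6 → go right; 9 > 7 → go right; 9 < 35 → go left; 9 < 10 → go left. Place as left child of 10.
Insert 40: 40 < 43 → go left; 40 > 6 → go right; 40 > 7 → go right; 40 > 35 → go right. Place as right child of 35.
Insert 1: 1 < 43 → go left; 1 < 6 → go left. Place as left child of 6.
Insert 65: 65 > 43 → go right. Place as right child of 43.
Insert 47: 47 > 43 → go right; 47 < 65 → go left. Place as left child of 65.
Insert 48: 48 > 43 → go right; 48 < 65 → go left; 48 > 47 → go right. Place as right child of 47.

Subtree rooted at 10 contains: 10, 9, 28 — 3 nodes.

3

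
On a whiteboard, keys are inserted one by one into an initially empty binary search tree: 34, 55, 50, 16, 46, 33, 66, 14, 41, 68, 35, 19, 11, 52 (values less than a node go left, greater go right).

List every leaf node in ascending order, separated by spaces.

Insert 34: tree is empty, so 34 becomes the root.
Insert 55: 55 > 34 → go right. Place as right child of 34.
Insert 50: 50 > 34 → go right; 50 < 55 → go left. Place as left child of 55.
Insert 16: 16 < 34 → go left. Place as left child of 34.
Insert 46: 46 > 34 → go right; 46 < 55 → go left; 46 < 50 → go left. Place as left child of 50.
Insert 33: 33 < 34 → go left; 33 > 16 → go right. Place as right child of 16.
Insert 66: 66 > 34 → go right; 66 > 55 → go right. Place as right child of 55.
Insert 14: 14 < 34 → go left; 14 < 16 → go left. Place as left child of 16.
Insert 41: 41 > 34 → go right; 41 < 55 → go left; 41 < 50 → go left; 41 < 46 → go left. Place as left child of 46.
Insert 68: 68 > 34 → go right; 68 > 55 → go right; 68 > 66 → go right. Place as right child of 66.
Insert 35: 35 > 34 → go right; 35 < 55 → go left; 35 < 50 → go left; 35 < 46 → go left; 35 < 41 → go left. Place as left child of 41.
Insert 19: 19 < 34 → go left; 19 > 16 → go right; 19 < 33 → go left. Place as left child of 33.
Insert 11: 11 < 34 → go left; 11 < 16 → go left; 11 < 14 → go left. Place as left child of 14.
Insert 52: 52 > 34 → go right; 52 < 55 → go left; 52 > 50 → go right. Place as right child of 50.

11 19 35 52 68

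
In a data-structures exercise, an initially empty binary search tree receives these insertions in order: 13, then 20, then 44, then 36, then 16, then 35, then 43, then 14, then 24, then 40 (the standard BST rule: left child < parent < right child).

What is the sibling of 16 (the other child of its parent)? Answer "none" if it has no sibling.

44

Insert 13: tree is empty, so 13 becomes the root.
Insert 20: 20 > 13 → go right. Place as right child of 13.
Insert 44: 44 > 13 → go right; 44 > 20 → go right. Place as right child of 20.
Insert 36: 36 > 13 → go right; 36 > 20 → go right; 36 < 44 → go left. Place as left child of 44.
Insert 16: 16 > 13 → go right; 16 < 20 → go left. Place as left child of 20.
Insert 35: 35 > 13 → go right; 35 > 20 → go right; 35 < 44 → go left; 35 < 36 → go left. Place as left child of 36.
Insert 43: 43 > 13 → go right; 43 > 20 → go right; 43 < 44 → go left; 43 > 36 → go right. Place as right child of 36.
Insert 14: 14 > 13 → go right; 14 < 20 → go left; 14 < 16 → go left. Place as left child of 16.
Insert 24: 24 > 13 → go right; 24 > 20 → go right; 24 < 44 → go left; 24 < 36 → go left; 24 < 35 → go left. Place as left child of 35.
Insert 40: 40 > 13 → go right; 40 > 20 → go right; 40 < 44 → go left; 40 > 36 → go right; 40 < 43 → go left. Place as left child of 43.

16's parent is 20; the other child of 20 is 44.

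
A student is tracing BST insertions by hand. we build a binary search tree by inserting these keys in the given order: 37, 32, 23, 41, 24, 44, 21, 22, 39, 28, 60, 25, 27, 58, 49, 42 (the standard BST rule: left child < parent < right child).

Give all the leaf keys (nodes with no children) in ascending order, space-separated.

Resulting structure (node: left, right):
  37: L=32, R=41
  32: L=23, R=–
  23: L=21, R=24
  41: L=39, R=44
  24: L=–, R=28
  44: L=42, R=60
  21: L=–, R=22
  22: L=–, R=–
  39: L=–, R=–
  28: L=25, R=–
  60: L=58, R=–
  25: L=–, R=27
  27: L=–, R=–
  58: L=49, R=–
  49: L=–, R=–
  42: L=–, R=–

22 27 39 42 49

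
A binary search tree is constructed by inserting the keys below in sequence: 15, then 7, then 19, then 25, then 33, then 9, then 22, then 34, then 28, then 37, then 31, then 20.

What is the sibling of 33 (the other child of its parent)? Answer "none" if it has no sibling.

22

15: root
7: left child of 15 (depth 1)
19: right child of 15 (depth 1)
25: right child of 19 (depth 2)
33: right child of 25 (depth 3)
9: right child of 7 (depth 2)
22: left child of 25 (depth 3)
34: right child of 33 (depth 4)
28: left child of 33 (depth 4)
37: right child of 34 (depth 5)
31: right child of 28 (depth 5)
20: left child of 22 (depth 4)

33's parent is 25; the other child of 25 is 22.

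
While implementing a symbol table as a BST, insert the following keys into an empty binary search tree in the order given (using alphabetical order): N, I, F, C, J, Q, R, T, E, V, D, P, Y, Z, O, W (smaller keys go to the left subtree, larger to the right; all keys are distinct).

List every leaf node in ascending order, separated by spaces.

N: root
I: left child of N (depth 1)
F: left child of I (depth 2)
C: left child of F (depth 3)
J: right child of I (depth 2)
Q: right child of N (depth 1)
R: right child of Q (depth 2)
T: right child of R (depth 3)
E: right child of C (depth 4)
V: right child of T (depth 4)
D: left child of E (depth 5)
P: left child of Q (depth 2)
Y: right child of V (depth 5)
Z: right child of Y (depth 6)
O: left child of P (depth 3)
W: left child of Y (depth 6)

D J O W Z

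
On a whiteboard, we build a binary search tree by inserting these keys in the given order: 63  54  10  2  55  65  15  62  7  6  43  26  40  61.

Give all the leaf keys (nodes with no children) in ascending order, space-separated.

6 40 61 65

Insert 63: tree is empty, so 63 becomes the root.
Insert 54: 54 < 63 → go left. Place as left child of 63.
Insert 10: 10 < 63 → go left; 10 < 54 → go left. Place as left child of 54.
Insert 2: 2 < 63 → go left; 2 < 54 → go left; 2 < 10 → go left. Place as left child of 10.
Insert 55: 55 < 63 → go left; 55 > 54 → go right. Place as right child of 54.
Insert 65: 65 > 63 → go right. Place as right child of 63.
Insert 15: 15 < 63 → go left; 15 < 54 → go left; 15 > 10 → go right. Place as right child of 10.
Insert 62: 62 < 63 → go left; 62 > 54 → go right; 62 > 55 → go right. Place as right child of 55.
Insert 7: 7 < 63 → go left; 7 < 54 → go left; 7 < 10 → go left; 7 > 2 → go right. Place as right child of 2.
Insert 6: 6 < 63 → go left; 6 < 54 → go left; 6 < 10 → go left; 6 > 2 → go right; 6 < 7 → go left. Place as left child of 7.
Insert 43: 43 < 63 → go left; 43 < 54 → go left; 43 > 10 → go right; 43 > 15 → go right. Place as right child of 15.
Insert 26: 26 < 63 → go left; 26 < 54 → go left; 26 > 10 → go right; 26 > 15 → go right; 26 < 43 → go left. Place as left child of 43.
Insert 40: 40 < 63 → go left; 40 < 54 → go left; 40 > 10 → go right; 40 > 15 → go right; 40 < 43 → go left; 40 > 26 → go right. Place as right child of 26.
Insert 61: 61 < 63 → go left; 61 > 54 → go right; 61 > 55 → go right; 61 < 62 → go left. Place as left child of 62.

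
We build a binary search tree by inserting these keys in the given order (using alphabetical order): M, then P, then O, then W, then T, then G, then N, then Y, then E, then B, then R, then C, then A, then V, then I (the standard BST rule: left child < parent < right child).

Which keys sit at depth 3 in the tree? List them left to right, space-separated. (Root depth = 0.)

B N T Y

M: root
P: right child of M (depth 1)
O: left child of P (depth 2)
W: right child of P (depth 2)
T: left child of W (depth 3)
G: left child of M (depth 1)
N: left child of O (depth 3)
Y: right child of W (depth 3)
E: left child of G (depth 2)
B: left child of E (depth 3)
R: left child of T (depth 4)
C: right child of B (depth 4)
A: left child of B (depth 4)
V: right child of T (depth 4)
I: right child of G (depth 2)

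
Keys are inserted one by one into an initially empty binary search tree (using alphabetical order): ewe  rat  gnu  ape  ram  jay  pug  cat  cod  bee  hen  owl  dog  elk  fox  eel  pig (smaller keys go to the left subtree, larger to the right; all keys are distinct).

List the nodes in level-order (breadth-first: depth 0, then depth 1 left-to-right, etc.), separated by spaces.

ewe ape rat cat gnu bee cod fox ram dog jay elk hen pug eel owl pig

ewe: root
rat: right child of ewe (depth 1)
gnu: left child of rat (depth 2)
ape: left child of ewe (depth 1)
ram: right child of gnu (depth 3)
jay: left child of ram (depth 4)
pug: right child of jay (depth 5)
cat: right child of ape (depth 2)
cod: right child of cat (depth 3)
bee: left child of cat (depth 3)
hen: left child of jay (depth 5)
owl: left child of pug (depth 6)
dog: right child of cod (depth 4)
elk: right child of dog (depth 5)
fox: left child of gnu (depth 3)
eel: left child of elk (depth 6)
pig: right child of owl (depth 7)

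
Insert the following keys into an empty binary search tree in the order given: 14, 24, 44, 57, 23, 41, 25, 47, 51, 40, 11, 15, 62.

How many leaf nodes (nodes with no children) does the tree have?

Insert 14: tree is empty, so 14 becomes the root.
Insert 24: 24 > 14 → go right. Place as right child of 14.
Insert 44: 44 > 14 → go right; 44 > 24 → go right. Place as right child of 24.
Insert 57: 57 > 14 → go right; 57 > 24 → go right; 57 > 44 → go right. Place as right child of 44.
Insert 23: 23 > 14 → go right; 23 < 24 → go left. Place as left child of 24.
Insert 41: 41 > 14 → go right; 41 > 24 → go right; 41 < 44 → go left. Place as left child of 44.
Insert 25: 25 > 14 → go right; 25 > 24 → go right; 25 < 44 → go left; 25 < 41 → go left. Place as left child of 41.
Insert 47: 47 > 14 → go right; 47 > 24 → go right; 47 > 44 → go right; 47 < 57 → go left. Place as left child of 57.
Insert 51: 51 > 14 → go right; 51 > 24 → go right; 51 > 44 → go right; 51 < 57 → go left; 51 > 47 → go right. Place as right child of 47.
Insert 40: 40 > 14 → go right; 40 > 24 → go right; 40 < 44 → go left; 40 < 41 → go left; 40 > 25 → go right. Place as right child of 25.
Insert 11: 11 < 14 → go left. Place as left child of 14.
Insert 15: 15 > 14 → go right; 15 < 24 → go left; 15 < 23 → go left. Place as left child of 23.
Insert 62: 62 > 14 → go right; 62 > 24 → go right; 62 > 44 → go right; 62 > 57 → go right. Place as right child of 57.

Leaves: 11, 15, 40, 51, 62 — 5 in total.

5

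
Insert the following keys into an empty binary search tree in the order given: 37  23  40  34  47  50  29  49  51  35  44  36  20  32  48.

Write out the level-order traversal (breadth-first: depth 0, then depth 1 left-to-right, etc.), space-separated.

37 23 40 20 34 47 29 35 44 50 32 36 49 51 48

Insert 37: tree is empty, so 37 becomes the root.
Insert 23: 23 < 37 → go left. Place as left child of 37.
Insert 40: 40 > 37 → go right. Place as right child of 37.
Insert 34: 34 < 37 → go left; 34 > 23 → go right. Place as right child of 23.
Insert 47: 47 > 37 → go right; 47 > 40 → go right. Place as right child of 40.
Insert 50: 50 > 37 → go right; 50 > 40 → go right; 50 > 47 → go right. Place as right child of 47.
Insert 29: 29 < 37 → go left; 29 > 23 → go right; 29 < 34 → go left. Place as left child of 34.
Insert 49: 49 > 37 → go right; 49 > 40 → go right; 49 > 47 → go right; 49 < 50 → go left. Place as left child of 50.
Insert 51: 51 > 37 → go right; 51 > 40 → go right; 51 > 47 → go right; 51 > 50 → go right. Place as right child of 50.
Insert 35: 35 < 37 → go left; 35 > 23 → go right; 35 > 34 → go right. Place as right child of 34.
Insert 44: 44 > 37 → go right; 44 > 40 → go right; 44 < 47 → go left. Place as left child of 47.
Insert 36: 36 < 37 → go left; 36 > 23 → go right; 36 > 34 → go right; 36 > 35 → go right. Place as right child of 35.
Insert 20: 20 < 37 → go left; 20 < 23 → go left. Place as left child of 23.
Insert 32: 32 < 37 → go left; 32 > 23 → go right; 32 < 34 → go left; 32 > 29 → go right. Place as right child of 29.
Insert 48: 48 > 37 → go right; 48 > 40 → go right; 48 > 47 → go right; 48 < 50 → go left; 48 < 49 → go left. Place as left child of 49.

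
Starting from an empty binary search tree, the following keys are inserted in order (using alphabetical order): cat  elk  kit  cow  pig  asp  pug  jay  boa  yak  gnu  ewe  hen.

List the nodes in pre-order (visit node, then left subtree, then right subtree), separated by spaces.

cat: root
elk: right child of cat (depth 1)
kit: right child of elk (depth 2)
cow: left child of elk (depth 2)
pig: right child of kit (depth 3)
asp: left child of cat (depth 1)
pug: right child of pig (depth 4)
jay: left child of kit (depth 3)
boa: right child of asp (depth 2)
yak: right child of pug (depth 5)
gnu: left child of jay (depth 4)
ewe: left child of gnu (depth 5)
hen: right child of gnu (depth 5)

cat asp boa elk cow kit jay gnu ewe hen pig pug yak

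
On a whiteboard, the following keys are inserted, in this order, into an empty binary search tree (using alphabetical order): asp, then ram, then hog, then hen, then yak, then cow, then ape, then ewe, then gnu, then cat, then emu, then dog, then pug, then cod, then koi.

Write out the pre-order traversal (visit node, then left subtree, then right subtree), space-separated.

asp ape ram hog hen cow cat cod ewe emu dog gnu pug koi yak

asp: root
ram: right child of asp (depth 1)
hog: left child of ram (depth 2)
hen: left child of hog (depth 3)
yak: right child of ram (depth 2)
cow: left child of hen (depth 4)
ape: left child of asp (depth 1)
ewe: right child of cow (depth 5)
gnu: right child of ewe (depth 6)
cat: left child of cow (depth 5)
emu: left child of ewe (depth 6)
dog: left child of emu (depth 7)
pug: right child of hog (depth 3)
cod: right child of cat (depth 6)
koi: left child of pug (depth 4)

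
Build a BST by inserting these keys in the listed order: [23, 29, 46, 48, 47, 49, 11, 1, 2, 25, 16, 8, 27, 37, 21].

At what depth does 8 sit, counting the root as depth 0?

4

23: root
29: right child of 23 (depth 1)
46: right child of 29 (depth 2)
48: right child of 46 (depth 3)
47: left child of 48 (depth 4)
49: right child of 48 (depth 4)
11: left child of 23 (depth 1)
1: left child of 11 (depth 2)
2: right child of 1 (depth 3)
25: left child of 29 (depth 2)
16: right child of 11 (depth 2)
8: right child of 2 (depth 4)
27: right child of 25 (depth 3)
37: left child of 46 (depth 3)
21: right child of 16 (depth 3)

Path to 8: 23 → 11 → 1 → 2 → 8, which is 4 edges.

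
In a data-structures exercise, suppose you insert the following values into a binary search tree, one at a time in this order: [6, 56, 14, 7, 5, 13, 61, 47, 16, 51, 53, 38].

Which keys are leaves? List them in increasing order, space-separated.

5 13 38 53 61

Insert 6: tree is empty, so 6 becomes the root.
Insert 56: 56 > 6 → go right. Place as right child of 6.
Insert 14: 14 > 6 → go right; 14 < 56 → go left. Place as left child of 56.
Insert 7: 7 > 6 → go right; 7 < 56 → go left; 7 < 14 → go left. Place as left child of 14.
Insert 5: 5 < 6 → go left. Place as left child of 6.
Insert 13: 13 > 6 → go right; 13 < 56 → go left; 13 < 14 → go left; 13 > 7 → go right. Place as right child of 7.
Insert 61: 61 > 6 → go right; 61 > 56 → go right. Place as right child of 56.
Insert 47: 47 > 6 → go right; 47 < 56 → go left; 47 > 14 → go right. Place as right child of 14.
Insert 16: 16 > 6 → go right; 16 < 56 → go left; 16 > 14 → go right; 16 < 47 → go left. Place as left child of 47.
Insert 51: 51 > 6 → go right; 51 < 56 → go left; 51 > 14 → go right; 51 > 47 → go right. Place as right child of 47.
Insert 53: 53 > 6 → go right; 53 < 56 → go left; 53 > 14 → go right; 53 > 47 → go right; 53 > 51 → go right. Place as right child of 51.
Insert 38: 38 > 6 → go right; 38 < 56 → go left; 38 > 14 → go right; 38 < 47 → go left; 38 > 16 → go right. Place as right child of 16.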